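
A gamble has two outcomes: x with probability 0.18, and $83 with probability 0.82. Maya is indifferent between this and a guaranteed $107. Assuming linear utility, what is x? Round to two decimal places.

0.18·x + 0.82·83 = 107
0.18·x = 107 − 68.06 = 38.94
x = 38.94 / 0.18 = 216.3333

x = $216.33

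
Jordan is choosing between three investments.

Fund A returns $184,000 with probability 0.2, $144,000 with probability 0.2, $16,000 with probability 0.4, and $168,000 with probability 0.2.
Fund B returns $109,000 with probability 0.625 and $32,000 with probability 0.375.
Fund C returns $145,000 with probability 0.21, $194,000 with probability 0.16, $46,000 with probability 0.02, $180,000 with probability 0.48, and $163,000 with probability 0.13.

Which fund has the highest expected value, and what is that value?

Fund A = 0.2 × 184000 + 0.2 × 144000 + 0.4 × 16000 + 0.2 × 168000 = 36800 + 28800 + 6400 + 33600 = 105600
Fund B = 0.625 × 109000 + 0.375 × 32000 = 68125 + 12000 = 80125
Fund C = 0.21 × 145000 + 0.16 × 194000 + 0.02 × 46000 + 0.48 × 180000 + 0.13 × 163000 = 30450 + 31040 + 920 + 86400 + 21190 = 170000

Fund C ($170,000)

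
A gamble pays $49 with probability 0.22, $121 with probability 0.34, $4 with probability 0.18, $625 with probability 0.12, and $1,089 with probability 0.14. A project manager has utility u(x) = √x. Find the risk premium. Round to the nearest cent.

$104.27

E[u] = 0.22·√49 + 0.34·√121 + 0.18·√4 + 0.12·√625 + 0.14·√1089 = 0.22·7 + 0.34·11 + 0.18·2 + 0.12·25 + 0.14·33 = 13.26
CE = (13.26)² = 175.8276
Risk premium = EV − CE = 280.1 − 175.8276 = 104.2724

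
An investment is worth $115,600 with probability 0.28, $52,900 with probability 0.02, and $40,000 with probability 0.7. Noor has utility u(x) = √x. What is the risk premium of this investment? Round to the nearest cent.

E[u] = 0.28·√115600 + 0.02·√52900 + 0.7·√40000 = 0.28·340 + 0.02·230 + 0.7·200 = 239.8
CE = (239.8)² = 57504.04
Risk premium = EV − CE = 61426 − 57504.04 = 3921.96

$3,921.96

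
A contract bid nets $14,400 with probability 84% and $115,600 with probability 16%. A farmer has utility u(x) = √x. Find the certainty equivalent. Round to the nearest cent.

$24,087.04

E[u] = 0.84·√14400 + 0.16·√115600 = 0.84·120 + 0.16·340 = 155.2
CE = (155.2)² = 24087.04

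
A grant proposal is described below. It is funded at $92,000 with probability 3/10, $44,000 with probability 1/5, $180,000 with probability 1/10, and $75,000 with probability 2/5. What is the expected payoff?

EV = 3/10 × 92000 + 1/5 × 44000 + 1/10 × 180000 + 2/5 × 75000 = 27600 + 8800 + 18000 + 30000 = 84400

$84,400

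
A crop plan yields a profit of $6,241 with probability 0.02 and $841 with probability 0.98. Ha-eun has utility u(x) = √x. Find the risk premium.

$49

E[u] = 0.02·√6241 + 0.98·√841 = 0.02·79 + 0.98·29 = 30
CE = (30)² = 900
Risk premium = EV − CE = 949 − 900 = 49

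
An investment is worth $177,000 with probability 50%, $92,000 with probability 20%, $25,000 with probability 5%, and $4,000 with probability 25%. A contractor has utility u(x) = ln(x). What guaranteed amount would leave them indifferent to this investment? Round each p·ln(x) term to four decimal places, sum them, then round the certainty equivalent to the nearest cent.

E[u] = 0.5·ln(177000) + 0.2·ln(92000) + 0.05·ln(25000) + 0.25·ln(4000) = 6.0420 + 2.2859 + 0.5063 + 2.0735 = 10.9077
CE = e^10.9077 ≈ 54595.13

$54,595.13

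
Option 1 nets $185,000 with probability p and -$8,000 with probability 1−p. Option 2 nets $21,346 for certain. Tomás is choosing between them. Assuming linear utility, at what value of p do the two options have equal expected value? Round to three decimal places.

p = 0.152

p·185000 + (1−p)·(-8000) = 21346
193000p − 8000 = 21346
p = (21346 + 8000) / 193000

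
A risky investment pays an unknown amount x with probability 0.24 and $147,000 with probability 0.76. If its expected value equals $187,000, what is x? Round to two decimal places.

x = $313,666.67

0.24·x + 0.76·147000 = 187000
0.24·x = 187000 − 111720 = 75280
x = 75280 / 0.24 = 313666.6667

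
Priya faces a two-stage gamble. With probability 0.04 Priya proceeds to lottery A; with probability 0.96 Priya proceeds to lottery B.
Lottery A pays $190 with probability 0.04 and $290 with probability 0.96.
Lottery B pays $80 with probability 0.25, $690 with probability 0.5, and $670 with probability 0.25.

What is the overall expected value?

EV(A) = 0.04 × 190 + 0.96 × 290 = 7.6 + 278.4 = 286
EV(B) = 0.25 × 80 + 0.5 × 690 + 0.25 × 670 = 20 + 345 + 167.5 = 532.5
Overall = 0.04 × 286 + 0.96 × 532.5 = 11.44 + 511.2 = 522.64

$522.64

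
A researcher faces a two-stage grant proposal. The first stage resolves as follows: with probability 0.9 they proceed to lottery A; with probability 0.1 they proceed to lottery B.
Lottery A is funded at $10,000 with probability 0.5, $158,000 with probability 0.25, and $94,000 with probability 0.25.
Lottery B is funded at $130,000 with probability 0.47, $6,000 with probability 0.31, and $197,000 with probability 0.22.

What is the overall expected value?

EV(A) = 0.5 × 10000 + 0.25 × 158000 + 0.25 × 94000 = 5000 + 39500 + 23500 = 68000
EV(B) = 0.47 × 130000 + 0.31 × 6000 + 0.22 × 197000 = 61100 + 1860 + 43340 = 106300
Overall = 0.9 × 68000 + 0.1 × 106300 = 61200 + 10630 = 71830

$71,830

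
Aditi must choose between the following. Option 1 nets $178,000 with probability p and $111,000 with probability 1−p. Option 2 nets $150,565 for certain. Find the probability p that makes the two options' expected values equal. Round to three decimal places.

p·178000 + (1−p)·111000 = 150565
67000p + 111000 = 150565
p = (150565 − 111000) / 67000

p = 0.591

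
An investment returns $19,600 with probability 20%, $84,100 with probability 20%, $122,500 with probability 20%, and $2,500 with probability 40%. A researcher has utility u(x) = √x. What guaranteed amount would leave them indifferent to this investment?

E[u] = 0.2·√19600 + 0.2·√84100 + 0.2·√122500 + 0.4·√2500 = 0.2·140 + 0.2·290 + 0.2·350 + 0.4·50 = 176
CE = (176)² = 30976

$30,976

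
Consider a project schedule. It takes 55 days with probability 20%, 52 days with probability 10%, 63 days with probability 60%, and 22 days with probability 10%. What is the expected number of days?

56.2 days

EV = 0.2 × 55 + 0.1 × 52 + 0.6 × 63 + 0.1 × 22 = 11 + 5.2 + 37.8 + 2.2 = 56.2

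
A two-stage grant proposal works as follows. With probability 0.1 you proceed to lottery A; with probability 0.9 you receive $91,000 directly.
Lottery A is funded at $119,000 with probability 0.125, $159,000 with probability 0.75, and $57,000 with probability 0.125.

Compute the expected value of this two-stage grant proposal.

EV(A) = 0.125 × 119000 + 0.75 × 159000 + 0.125 × 57000 = 14875 + 119250 + 7125 = 141250
Branch B: 91000 (certain)
Overall = 0.1 × 141250 + 0.9 × 91000 = 14125 + 81900 = 96025

$96,025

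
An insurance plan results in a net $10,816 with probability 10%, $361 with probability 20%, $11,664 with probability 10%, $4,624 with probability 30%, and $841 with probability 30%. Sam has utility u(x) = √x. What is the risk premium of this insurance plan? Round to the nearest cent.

$1,032.89

E[u] = 0.1·√10816 + 0.2·√361 + 0.1·√11664 + 0.3·√4624 + 0.3·√841 = 0.1·104 + 0.2·19 + 0.1·108 + 0.3·68 + 0.3·29 = 54.1
CE = (54.1)² = 2926.81
Risk premium = EV − CE = 3959.7 − 2926.81 = 1032.89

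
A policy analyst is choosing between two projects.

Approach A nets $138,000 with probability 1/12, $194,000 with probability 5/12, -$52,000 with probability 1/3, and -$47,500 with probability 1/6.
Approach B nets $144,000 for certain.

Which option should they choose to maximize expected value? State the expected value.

Approach A = 1/12 × 138000 + 5/12 × 194000 + 1/3 × (-52000) + 1/6 × (-47500) = 11500 + 80833.3333 − 17333.3333 − 7916.6667 = 67083.3333
Approach B: 144000 (certain)

Approach B ($144,000)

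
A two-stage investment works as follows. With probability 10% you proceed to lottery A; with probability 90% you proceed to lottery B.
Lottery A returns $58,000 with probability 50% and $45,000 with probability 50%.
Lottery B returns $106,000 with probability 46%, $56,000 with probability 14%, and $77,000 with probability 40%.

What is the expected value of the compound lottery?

EV(A) = 0.5 × 58000 + 0.5 × 45000 = 29000 + 22500 = 51500
EV(B) = 0.46 × 106000 + 0.14 × 56000 + 0.4 × 77000 = 48760 + 7840 + 30800 = 87400
Overall = 0.1 × 51500 + 0.9 × 87400 = 5150 + 78660 = 83810

$83,810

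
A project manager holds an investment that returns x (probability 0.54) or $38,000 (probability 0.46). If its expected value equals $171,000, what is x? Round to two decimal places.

0.54·x + 0.46·38000 = 171000
0.54·x = 171000 − 17480 = 153520
x = 153520 / 0.54 = 284296.2963

x = $284,296.30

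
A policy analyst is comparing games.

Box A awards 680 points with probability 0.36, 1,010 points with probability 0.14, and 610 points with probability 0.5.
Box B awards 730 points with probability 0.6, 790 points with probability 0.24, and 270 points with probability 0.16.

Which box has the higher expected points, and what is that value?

Box A (691.2 points)

Box A = 0.36 × 680 + 0.14 × 1010 + 0.5 × 610 = 244.8 + 141.4 + 305 = 691.2
Box B = 0.6 × 730 + 0.24 × 790 + 0.16 × 270 = 438 + 189.6 + 43.2 = 670.8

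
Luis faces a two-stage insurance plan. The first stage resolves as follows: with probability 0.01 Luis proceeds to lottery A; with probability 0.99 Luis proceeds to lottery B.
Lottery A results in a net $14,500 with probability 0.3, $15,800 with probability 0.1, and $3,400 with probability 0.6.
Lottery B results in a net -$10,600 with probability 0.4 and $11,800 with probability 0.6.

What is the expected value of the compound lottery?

EV(A) = 0.3 × 14500 + 0.1 × 15800 + 0.6 × 3400 = 4350 + 1580 + 2040 = 7970
EV(B) = 0.4 × (-10600) + 0.6 × 11800 = -4240 + 7080 = 2840
Overall = 0.01 × 7970 + 0.99 × 2840 = 79.7 + 2811.6 = 2891.3

$2,891.30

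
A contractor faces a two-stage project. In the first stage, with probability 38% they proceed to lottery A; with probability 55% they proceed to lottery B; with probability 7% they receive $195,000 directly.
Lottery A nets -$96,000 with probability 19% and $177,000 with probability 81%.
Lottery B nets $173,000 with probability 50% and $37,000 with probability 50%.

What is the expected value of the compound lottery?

$118,949.40

EV(A) = 0.19 × (-96000) + 0.81 × 177000 = -18240 + 143370 = 125130
EV(B) = 0.5 × 173000 + 0.5 × 37000 = 86500 + 18500 = 105000
Branch C: 195000 (certain)
Overall = 0.38 × 125130 + 0.55 × 105000 + 0.07 × 195000 = 47549.4 + 57750 + 13650 = 118949.4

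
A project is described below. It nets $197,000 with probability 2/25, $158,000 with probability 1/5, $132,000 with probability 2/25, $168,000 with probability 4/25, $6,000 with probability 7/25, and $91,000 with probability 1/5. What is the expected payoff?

EV = 2/25 × 197000 + 1/5 × 158000 + 2/25 × 132000 + 4/25 × 168000 + 7/25 × 6000 + 1/5 × 91000 = 15760 + 31600 + 10560 + 26880 + 1680 + 18200 = 104680

$104,680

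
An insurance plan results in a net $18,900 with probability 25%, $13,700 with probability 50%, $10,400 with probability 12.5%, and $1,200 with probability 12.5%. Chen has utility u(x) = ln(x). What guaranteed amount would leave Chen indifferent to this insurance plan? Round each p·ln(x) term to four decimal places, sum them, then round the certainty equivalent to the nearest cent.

E[u] = 0.25·ln(18900) + 0.5·ln(13700) + 0.125·ln(10400) + 0.125·ln(1200) = 2.4617 + 4.7626 + 1.1562 + 0.8863 = 9.2668
CE = e^9.2668 ≈ 10580.84

$10,580.84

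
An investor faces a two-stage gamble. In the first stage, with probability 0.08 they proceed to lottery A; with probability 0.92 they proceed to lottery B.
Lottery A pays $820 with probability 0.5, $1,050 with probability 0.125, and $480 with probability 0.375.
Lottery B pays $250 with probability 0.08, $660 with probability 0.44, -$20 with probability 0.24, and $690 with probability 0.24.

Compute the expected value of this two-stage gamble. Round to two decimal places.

EV(A) = 0.5 × 820 + 0.125 × 1050 + 0.375 × 480 = 410 + 131.25 + 180 = 721.25
EV(B) = 0.08 × 250 + 0.44 × 660 + 0.24 × (-20) + 0.24 × 690 = 20 + 290.4 − 4.8 + 165.6 = 471.2
Overall = 0.08 × 721.25 + 0.92 × 471.2 = 57.7 + 433.504 = 491.204

$491.20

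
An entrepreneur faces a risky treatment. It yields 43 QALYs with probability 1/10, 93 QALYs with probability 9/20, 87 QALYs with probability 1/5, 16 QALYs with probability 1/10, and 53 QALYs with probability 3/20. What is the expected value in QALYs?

EV = 1/10 × 43 + 9/20 × 93 + 1/5 × 87 + 1/10 × 16 + 3/20 × 53 = 4.3 + 41.85 + 17.4 + 1.6 + 7.95 = 73.1

73.1 QALYs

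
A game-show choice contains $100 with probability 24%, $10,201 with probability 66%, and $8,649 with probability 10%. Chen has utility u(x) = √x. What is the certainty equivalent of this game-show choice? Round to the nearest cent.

$6,140.29

E[u] = 0.24·√100 + 0.66·√10201 + 0.1·√8649 = 0.24·10 + 0.66·101 + 0.1·93 = 78.36
CE = (78.36)² = 6140.2896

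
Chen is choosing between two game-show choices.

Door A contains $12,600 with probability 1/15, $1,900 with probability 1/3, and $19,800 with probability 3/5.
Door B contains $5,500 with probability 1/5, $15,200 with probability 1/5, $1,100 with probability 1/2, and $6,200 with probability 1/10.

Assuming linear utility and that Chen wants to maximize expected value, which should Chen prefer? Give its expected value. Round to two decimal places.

Door A = 1/15 × 12600 + 1/3 × 1900 + 3/5 × 19800 = 840 + 633.3333 + 11880 = 13353.3333
Door B = 1/5 × 5500 + 1/5 × 15200 + 1/2 × 1100 + 1/10 × 6200 = 1100 + 3040 + 550 + 620 = 5310

Door A ($13,353.33)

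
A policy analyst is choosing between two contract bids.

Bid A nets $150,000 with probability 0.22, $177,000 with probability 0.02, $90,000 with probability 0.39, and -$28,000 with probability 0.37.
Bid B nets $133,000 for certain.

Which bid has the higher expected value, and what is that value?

Bid A = 0.22 × 150000 + 0.02 × 177000 + 0.39 × 90000 + 0.37 × (-28000) = 33000 + 3540 + 35100 − 10360 = 61280
Bid B: 133000 (certain)

Bid B ($133,000)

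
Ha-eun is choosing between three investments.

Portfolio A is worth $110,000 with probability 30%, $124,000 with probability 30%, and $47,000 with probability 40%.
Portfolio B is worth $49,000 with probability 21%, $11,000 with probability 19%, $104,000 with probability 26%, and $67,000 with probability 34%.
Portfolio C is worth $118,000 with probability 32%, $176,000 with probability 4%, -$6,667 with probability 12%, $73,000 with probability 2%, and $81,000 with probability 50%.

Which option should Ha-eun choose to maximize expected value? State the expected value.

Portfolio A ($89,000)

Portfolio A = 0.3 × 110000 + 0.3 × 124000 + 0.4 × 47000 = 33000 + 37200 + 18800 = 89000
Portfolio B = 0.21 × 49000 + 0.19 × 11000 + 0.26 × 104000 + 0.34 × 67000 = 10290 + 2090 + 27040 + 22780 = 62200
Portfolio C = 0.32 × 118000 + 0.04 × 176000 + 0.12 × (-6667) + 0.02 × 73000 + 0.5 × 81000 = 37760 + 7040 − 800.04 + 1460 + 40500 = 85959.96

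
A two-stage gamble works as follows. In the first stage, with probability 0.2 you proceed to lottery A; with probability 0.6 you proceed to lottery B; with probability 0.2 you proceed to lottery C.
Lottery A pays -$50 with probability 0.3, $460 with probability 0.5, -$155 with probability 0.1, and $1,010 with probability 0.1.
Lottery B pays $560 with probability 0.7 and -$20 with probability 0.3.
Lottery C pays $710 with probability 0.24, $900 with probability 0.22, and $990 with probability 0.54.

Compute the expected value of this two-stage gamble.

$472.30

EV(A) = 0.3 × (-50) + 0.5 × 460 + 0.1 × (-155) + 0.1 × 1010 = -15 + 230 − 15.5 + 101 = 300.5
EV(B) = 0.7 × 560 + 0.3 × (-20) = 392 − 6 = 386
EV(C) = 0.24 × 710 + 0.22 × 900 + 0.54 × 990 = 170.4 + 198 + 534.6 = 903
Overall = 0.2 × 300.5 + 0.6 × 386 + 0.2 × 903 = 60.1 + 231.6 + 180.6 = 472.3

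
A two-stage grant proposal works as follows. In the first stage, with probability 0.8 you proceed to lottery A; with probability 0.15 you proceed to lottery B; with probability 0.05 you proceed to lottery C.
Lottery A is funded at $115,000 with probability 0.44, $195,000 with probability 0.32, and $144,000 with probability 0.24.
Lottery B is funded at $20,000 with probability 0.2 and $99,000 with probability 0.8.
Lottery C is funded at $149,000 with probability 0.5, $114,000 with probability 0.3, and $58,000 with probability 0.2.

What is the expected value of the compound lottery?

$136,543

EV(A) = 0.44 × 115000 + 0.32 × 195000 + 0.24 × 144000 = 50600 + 62400 + 34560 = 147560
EV(B) = 0.2 × 20000 + 0.8 × 99000 = 4000 + 79200 = 83200
EV(C) = 0.5 × 149000 + 0.3 × 114000 + 0.2 × 58000 = 74500 + 34200 + 11600 = 120300
Overall = 0.8 × 147560 + 0.15 × 83200 + 0.05 × 120300 = 118048 + 12480 + 6015 = 136543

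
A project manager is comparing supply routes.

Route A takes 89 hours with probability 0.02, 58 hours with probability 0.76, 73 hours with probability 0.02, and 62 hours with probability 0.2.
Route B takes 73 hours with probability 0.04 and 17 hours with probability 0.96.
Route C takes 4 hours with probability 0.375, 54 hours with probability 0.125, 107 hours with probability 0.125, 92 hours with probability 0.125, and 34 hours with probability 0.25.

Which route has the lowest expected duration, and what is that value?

Route A = 0.02 × 89 + 0.76 × 58 + 0.02 × 73 + 0.2 × 62 = 1.78 + 44.08 + 1.46 + 12.4 = 59.72
Route B = 0.04 × 73 + 0.96 × 17 = 2.92 + 16.32 = 19.24
Route C = 0.375 × 4 + 0.125 × 54 + 0.125 × 107 + 0.125 × 92 + 0.25 × 34 = 1.5 + 6.75 + 13.375 + 11.5 + 8.5 = 41.625

Route B (19.24 hours)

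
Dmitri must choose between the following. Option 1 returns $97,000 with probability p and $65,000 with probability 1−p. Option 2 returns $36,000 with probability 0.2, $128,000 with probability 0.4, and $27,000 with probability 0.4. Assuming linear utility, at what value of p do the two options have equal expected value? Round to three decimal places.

EV(Option 2) = 0.2 × 36000 + 0.4 × 128000 + 0.4 × 27000 = 7200 + 51200 + 10800 = 69200
p·97000 + (1−p)·65000 = 69200
32000p + 65000 = 69200
p = (69200 − 65000) / 32000

p = 0.131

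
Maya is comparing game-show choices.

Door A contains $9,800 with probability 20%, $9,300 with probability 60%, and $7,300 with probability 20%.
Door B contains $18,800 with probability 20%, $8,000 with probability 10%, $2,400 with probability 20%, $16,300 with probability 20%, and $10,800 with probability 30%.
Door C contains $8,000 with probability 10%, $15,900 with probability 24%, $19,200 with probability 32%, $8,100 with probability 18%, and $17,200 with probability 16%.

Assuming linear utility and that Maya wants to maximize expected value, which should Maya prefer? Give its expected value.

Door C ($14,970)

Door A = 0.2 × 9800 + 0.6 × 9300 + 0.2 × 7300 = 1960 + 5580 + 1460 = 9000
Door B = 0.2 × 18800 + 0.1 × 8000 + 0.2 × 2400 + 0.2 × 16300 + 0.3 × 10800 = 3760 + 800 + 480 + 3260 + 3240 = 11540
Door C = 0.1 × 8000 + 0.24 × 15900 + 0.32 × 19200 + 0.18 × 8100 + 0.16 × 17200 = 800 + 3816 + 6144 + 1458 + 2752 = 14970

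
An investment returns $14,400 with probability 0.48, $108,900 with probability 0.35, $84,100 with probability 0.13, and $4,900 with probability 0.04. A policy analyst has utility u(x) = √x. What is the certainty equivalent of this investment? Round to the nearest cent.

$45,624.96

E[u] = 0.48·√14400 + 0.35·√108900 + 0.13·√84100 + 0.04·√4900 = 0.48·120 + 0.35·330 + 0.13·290 + 0.04·70 = 213.6
CE = (213.6)² = 45624.96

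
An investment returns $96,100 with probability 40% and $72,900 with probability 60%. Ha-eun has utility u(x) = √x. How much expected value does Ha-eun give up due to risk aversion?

E[u] = 0.4·√96100 + 0.6·√72900 = 0.4·310 + 0.6·270 = 286
CE = (286)² = 81796
Risk premium = EV − CE = 82180 − 81796 = 384

$384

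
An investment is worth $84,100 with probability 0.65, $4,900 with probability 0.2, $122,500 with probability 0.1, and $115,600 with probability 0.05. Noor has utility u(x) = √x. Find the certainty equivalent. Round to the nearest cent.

E[u] = 0.65·√84100 + 0.2·√4900 + 0.1·√122500 + 0.05·√115600 = 0.65·290 + 0.2·70 + 0.1·350 + 0.05·340 = 254.5
CE = (254.5)² = 64770.25

$64,770.25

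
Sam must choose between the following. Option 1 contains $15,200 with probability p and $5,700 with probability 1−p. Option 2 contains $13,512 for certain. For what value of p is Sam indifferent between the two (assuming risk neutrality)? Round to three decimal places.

p·15200 + (1−p)·5700 = 13512
9500p + 5700 = 13512
p = (13512 − 5700) / 9500

p = 0.822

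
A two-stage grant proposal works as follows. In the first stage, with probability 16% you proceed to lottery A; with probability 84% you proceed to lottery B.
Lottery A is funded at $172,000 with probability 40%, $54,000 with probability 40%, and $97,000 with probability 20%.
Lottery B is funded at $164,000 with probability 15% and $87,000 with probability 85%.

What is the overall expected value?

$100,350

EV(A) = 0.4 × 172000 + 0.4 × 54000 + 0.2 × 97000 = 68800 + 21600 + 19400 = 109800
EV(B) = 0.15 × 164000 + 0.85 × 87000 = 24600 + 73950 = 98550
Overall = 0.16 × 109800 + 0.84 × 98550 = 17568 + 82782 = 100350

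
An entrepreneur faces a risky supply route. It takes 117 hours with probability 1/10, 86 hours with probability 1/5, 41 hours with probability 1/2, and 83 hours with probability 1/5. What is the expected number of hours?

EV = 1/10 × 117 + 1/5 × 86 + 1/2 × 41 + 1/5 × 83 = 11.7 + 17.2 + 20.5 + 16.6 = 66

66 hours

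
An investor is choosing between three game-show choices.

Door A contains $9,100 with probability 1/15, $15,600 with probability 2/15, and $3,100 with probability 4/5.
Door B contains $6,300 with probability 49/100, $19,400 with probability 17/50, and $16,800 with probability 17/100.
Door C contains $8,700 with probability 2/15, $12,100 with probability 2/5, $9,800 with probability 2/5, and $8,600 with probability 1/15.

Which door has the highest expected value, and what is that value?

Door A = 1/15 × 9100 + 2/15 × 15600 + 4/5 × 3100 = 606.6667 + 2080 + 2480 = 5166.6667
Door B = 49/100 × 6300 + 17/50 × 19400 + 17/100 × 16800 = 3087 + 6596 + 2856 = 12539
Door C = 2/15 × 8700 + 2/5 × 12100 + 2/5 × 9800 + 1/15 × 8600 = 1160 + 4840 + 3920 + 573.3333 = 10493.3333

Door B ($12,539)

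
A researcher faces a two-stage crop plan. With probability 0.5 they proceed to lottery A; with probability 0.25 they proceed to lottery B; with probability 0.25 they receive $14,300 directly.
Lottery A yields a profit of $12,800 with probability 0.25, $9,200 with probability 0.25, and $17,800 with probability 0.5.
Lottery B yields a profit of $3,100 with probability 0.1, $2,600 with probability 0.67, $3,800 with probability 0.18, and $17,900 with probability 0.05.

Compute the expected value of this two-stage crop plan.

EV(A) = 0.25 × 12800 + 0.25 × 9200 + 0.5 × 17800 = 3200 + 2300 + 8900 = 14400
EV(B) = 0.1 × 3100 + 0.67 × 2600 + 0.18 × 3800 + 0.05 × 17900 = 310 + 1742 + 684 + 895 = 3631
Branch C: 14300 (certain)
Overall = 0.5 × 14400 + 0.25 × 3631 + 0.25 × 14300 = 7200 + 907.75 + 3575 = 11682.75

$11,682.75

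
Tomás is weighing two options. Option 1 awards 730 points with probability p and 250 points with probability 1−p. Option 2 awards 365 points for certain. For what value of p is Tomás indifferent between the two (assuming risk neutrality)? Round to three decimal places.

p·730 + (1−p)·250 = 365
480p + 250 = 365
p = (365 − 250) / 480

p = 0.240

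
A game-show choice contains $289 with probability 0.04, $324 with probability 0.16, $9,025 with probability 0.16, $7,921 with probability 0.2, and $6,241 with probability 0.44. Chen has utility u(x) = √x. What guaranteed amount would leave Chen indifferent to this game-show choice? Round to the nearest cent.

$5,086.54

E[u] = 0.04·√289 + 0.16·√324 + 0.16·√9025 + 0.2·√7921 + 0.44·√6241 = 0.04·17 + 0.16·18 + 0.16·95 + 0.2·89 + 0.44·79 = 71.32
CE = (71.32)² = 5086.5424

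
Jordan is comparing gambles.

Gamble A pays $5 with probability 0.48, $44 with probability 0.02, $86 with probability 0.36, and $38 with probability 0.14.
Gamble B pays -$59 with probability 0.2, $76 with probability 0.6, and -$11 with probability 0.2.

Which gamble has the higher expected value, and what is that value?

Gamble A = 0.48 × 5 + 0.02 × 44 + 0.36 × 86 + 0.14 × 38 = 2.4 + 0.88 + 30.96 + 5.32 = 39.56
Gamble B = 0.2 × (-59) + 0.6 × 76 + 0.2 × (-11) = -11.8 + 45.6 − 2.2 = 31.6

Gamble A ($39.56)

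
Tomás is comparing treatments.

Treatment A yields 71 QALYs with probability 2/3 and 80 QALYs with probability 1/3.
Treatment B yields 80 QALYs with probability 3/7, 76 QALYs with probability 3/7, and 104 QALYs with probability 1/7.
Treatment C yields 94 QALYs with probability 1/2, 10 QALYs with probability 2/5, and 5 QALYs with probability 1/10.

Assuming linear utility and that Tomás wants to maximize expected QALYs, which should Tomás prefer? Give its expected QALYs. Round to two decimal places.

Treatment B (81.71 QALYs)

Treatment A = 2/3 × 71 + 1/3 × 80 = 47.3333 + 26.6667 = 74
Treatment B = 3/7 × 80 + 3/7 × 76 + 1/7 × 104 = 34.2857 + 32.5714 + 14.8571 = 81.7143
Treatment C = 1/2 × 94 + 2/5 × 10 + 1/10 × 5 = 47 + 4 + 0.5 = 51.5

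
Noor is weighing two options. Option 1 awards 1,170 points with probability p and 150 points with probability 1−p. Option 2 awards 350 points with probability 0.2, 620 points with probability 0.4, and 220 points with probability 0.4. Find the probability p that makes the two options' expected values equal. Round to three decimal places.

p = 0.251

EV(Option 2) = 0.2 × 350 + 0.4 × 620 + 0.4 × 220 = 70 + 248 + 88 = 406
p·1170 + (1−p)·150 = 406
1020p + 150 = 406
p = (406 − 150) / 1020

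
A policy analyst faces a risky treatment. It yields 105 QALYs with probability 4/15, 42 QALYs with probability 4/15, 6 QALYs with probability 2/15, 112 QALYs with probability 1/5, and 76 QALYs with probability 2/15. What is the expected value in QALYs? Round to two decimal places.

72.53 QALYs

EV = 4/15 × 105 + 4/15 × 42 + 2/15 × 6 + 1/5 × 112 + 2/15 × 76 = 28 + 11.2 + 0.8 + 22.4 + 10.1333 = 72.5333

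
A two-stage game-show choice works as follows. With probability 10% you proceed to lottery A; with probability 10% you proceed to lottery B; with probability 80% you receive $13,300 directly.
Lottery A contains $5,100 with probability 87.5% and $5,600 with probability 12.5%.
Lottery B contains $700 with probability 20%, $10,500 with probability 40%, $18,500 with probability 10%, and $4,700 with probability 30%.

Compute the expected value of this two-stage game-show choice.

$11,916.25

EV(A) = 0.875 × 5100 + 0.125 × 5600 = 4462.5 + 700 = 5162.5
EV(B) = 0.2 × 700 + 0.4 × 10500 + 0.1 × 18500 + 0.3 × 4700 = 140 + 4200 + 1850 + 1410 = 7600
Branch C: 13300 (certain)
Overall = 0.1 × 5162.5 + 0.1 × 7600 + 0.8 × 13300 = 516.25 + 760 + 10640 = 11916.25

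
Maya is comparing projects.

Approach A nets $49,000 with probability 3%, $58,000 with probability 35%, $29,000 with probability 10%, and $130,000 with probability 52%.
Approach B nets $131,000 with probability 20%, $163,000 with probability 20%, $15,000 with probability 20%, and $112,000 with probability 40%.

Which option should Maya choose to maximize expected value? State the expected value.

Approach A = 0.03 × 49000 + 0.35 × 58000 + 0.1 × 29000 + 0.52 × 130000 = 1470 + 20300 + 2900 + 67600 = 92270
Approach B = 0.2 × 131000 + 0.2 × 163000 + 0.2 × 15000 + 0.4 × 112000 = 26200 + 32600 + 3000 + 44800 = 106600

Approach B ($106,600)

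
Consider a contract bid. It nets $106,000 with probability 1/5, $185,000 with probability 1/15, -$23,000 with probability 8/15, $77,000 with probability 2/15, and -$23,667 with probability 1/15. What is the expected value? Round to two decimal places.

EV = 1/5 × 106000 + 1/15 × 185000 + 8/15 × (-23000) + 2/15 × 77000 + 1/15 × (-23667) = 21200 + 12333.3333 − 12266.6667 + 10266.6667 − 1577.8 = 29955.5333

$29,955.53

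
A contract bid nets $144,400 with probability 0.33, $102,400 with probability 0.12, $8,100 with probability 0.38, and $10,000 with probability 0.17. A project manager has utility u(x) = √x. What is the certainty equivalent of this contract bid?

$46,225

E[u] = 0.33·√144400 + 0.12·√102400 + 0.38·√8100 + 0.17·√10000 = 0.33·380 + 0.12·320 + 0.38·90 + 0.17·100 = 215
CE = (215)² = 46225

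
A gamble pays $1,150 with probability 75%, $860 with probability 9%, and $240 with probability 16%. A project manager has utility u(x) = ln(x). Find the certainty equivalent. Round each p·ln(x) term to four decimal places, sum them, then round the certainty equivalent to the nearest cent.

$871.83

E[u] = 0.75·ln(1150) + 0.09·ln(860) + 0.16·ln(240) = 5.2856 + 0.6081 + 0.8769 = 6.7706
CE = e^6.7706 ≈ 871.83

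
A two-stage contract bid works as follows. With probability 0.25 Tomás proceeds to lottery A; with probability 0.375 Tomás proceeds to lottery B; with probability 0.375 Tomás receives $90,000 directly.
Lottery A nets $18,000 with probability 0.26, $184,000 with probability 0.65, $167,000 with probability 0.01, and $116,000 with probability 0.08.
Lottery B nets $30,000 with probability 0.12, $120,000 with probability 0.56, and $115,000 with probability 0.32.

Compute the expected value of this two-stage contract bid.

$107,907.50

EV(A) = 0.26 × 18000 + 0.65 × 184000 + 0.01 × 167000 + 0.08 × 116000 = 4680 + 119600 + 1670 + 9280 = 135230
EV(B) = 0.12 × 30000 + 0.56 × 120000 + 0.32 × 115000 = 3600 + 67200 + 36800 = 107600
Branch C: 90000 (certain)
Overall = 0.25 × 135230 + 0.375 × 107600 + 0.375 × 90000 = 33807.5 + 40350 + 33750 = 107907.5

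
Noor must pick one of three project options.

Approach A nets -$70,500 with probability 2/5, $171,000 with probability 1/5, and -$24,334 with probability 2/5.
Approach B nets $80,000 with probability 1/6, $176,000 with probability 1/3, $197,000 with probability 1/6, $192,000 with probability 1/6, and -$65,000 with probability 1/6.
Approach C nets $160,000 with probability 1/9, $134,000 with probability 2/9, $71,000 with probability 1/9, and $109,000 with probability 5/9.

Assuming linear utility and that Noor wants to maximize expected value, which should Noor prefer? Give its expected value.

Approach B ($126,000)

Approach A = 2/5 × (-70500) + 1/5 × 171000 + 2/5 × (-24334) = -28200 + 34200 − 9733.6 = -3733.6
Approach B = 1/6 × 80000 + 1/3 × 176000 + 1/6 × 197000 + 1/6 × 192000 + 1/6 × (-65000) = 13333.3333 + 58666.6667 + 32833.3333 + 32000 − 10833.3333 = 126000
Approach C = 1/9 × 160000 + 2/9 × 134000 + 1/9 × 71000 + 5/9 × 109000 = 17777.7778 + 29777.7778 + 7888.8889 + 60555.5556 = 116000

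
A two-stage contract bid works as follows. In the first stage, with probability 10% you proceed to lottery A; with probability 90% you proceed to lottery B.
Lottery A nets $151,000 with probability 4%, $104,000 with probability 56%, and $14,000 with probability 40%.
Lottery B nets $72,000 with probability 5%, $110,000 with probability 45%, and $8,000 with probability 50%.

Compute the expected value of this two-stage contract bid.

EV(A) = 0.04 × 151000 + 0.56 × 104000 + 0.4 × 14000 = 6040 + 58240 + 5600 = 69880
EV(B) = 0.05 × 72000 + 0.45 × 110000 + 0.5 × 8000 = 3600 + 49500 + 4000 = 57100
Overall = 0.1 × 69880 + 0.9 × 57100 = 6988 + 51390 = 58378

$58,378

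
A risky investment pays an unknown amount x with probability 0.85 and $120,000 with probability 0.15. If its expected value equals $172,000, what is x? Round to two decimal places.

0.85·x + 0.15·120000 = 172000
0.85·x = 172000 − 18000 = 154000
x = 154000 / 0.85 = 181176.4706

x = $181,176.47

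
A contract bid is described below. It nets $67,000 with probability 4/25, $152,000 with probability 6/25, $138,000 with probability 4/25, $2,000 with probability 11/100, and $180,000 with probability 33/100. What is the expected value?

EV = 4/25 × 67000 + 6/25 × 152000 + 4/25 × 138000 + 11/100 × 2000 + 33/100 × 180000 = 10720 + 36480 + 22080 + 220 + 59400 = 128900

$128,900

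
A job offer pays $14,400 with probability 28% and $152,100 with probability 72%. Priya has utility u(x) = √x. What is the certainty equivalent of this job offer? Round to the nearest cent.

$98,847.36

E[u] = 0.28·√14400 + 0.72·√152100 = 0.28·120 + 0.72·390 = 314.4
CE = (314.4)² = 98847.36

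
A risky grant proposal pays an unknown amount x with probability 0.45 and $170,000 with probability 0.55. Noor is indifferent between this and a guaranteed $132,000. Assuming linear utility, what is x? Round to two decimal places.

0.45·x + 0.55·170000 = 132000
0.45·x = 132000 − 93500 = 38500
x = 38500 / 0.45 = 85555.5556

x = $85,555.56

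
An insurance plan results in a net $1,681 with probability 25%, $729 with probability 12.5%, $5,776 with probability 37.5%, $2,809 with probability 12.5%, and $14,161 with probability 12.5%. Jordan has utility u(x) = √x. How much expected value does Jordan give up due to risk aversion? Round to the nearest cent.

E[u] = 0.25·√1681 + 0.125·√729 + 0.375·√5776 + 0.125·√2809 + 0.125·√14161 = 0.25·41 + 0.125·27 + 0.375·76 + 0.125·53 + 0.125·119 = 63.625
CE = (63.625)² = 4048.140625
Risk premium = EV − CE = 4798.625 − 4048.140625 = 750.484375

$750.48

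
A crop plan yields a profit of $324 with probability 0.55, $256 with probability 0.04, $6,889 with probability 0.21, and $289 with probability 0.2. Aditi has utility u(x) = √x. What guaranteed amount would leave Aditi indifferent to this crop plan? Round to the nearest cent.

$984.08

E[u] = 0.55·√324 + 0.04·√256 + 0.21·√6889 + 0.2·√289 = 0.55·18 + 0.04·16 + 0.21·83 + 0.2·17 = 31.37
CE = (31.37)² = 984.0769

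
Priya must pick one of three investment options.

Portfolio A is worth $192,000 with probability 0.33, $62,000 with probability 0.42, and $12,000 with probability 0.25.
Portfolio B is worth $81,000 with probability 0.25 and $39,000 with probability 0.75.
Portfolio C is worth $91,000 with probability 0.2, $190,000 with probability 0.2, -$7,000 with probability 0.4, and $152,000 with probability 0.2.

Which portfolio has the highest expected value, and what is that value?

Portfolio A = 0.33 × 192000 + 0.42 × 62000 + 0.25 × 12000 = 63360 + 26040 + 3000 = 92400
Portfolio B = 0.25 × 81000 + 0.75 × 39000 = 20250 + 29250 = 49500
Portfolio C = 0.2 × 91000 + 0.2 × 190000 + 0.4 × (-7000) + 0.2 × 152000 = 18200 + 38000 − 2800 + 30400 = 83800

Portfolio A ($92,400)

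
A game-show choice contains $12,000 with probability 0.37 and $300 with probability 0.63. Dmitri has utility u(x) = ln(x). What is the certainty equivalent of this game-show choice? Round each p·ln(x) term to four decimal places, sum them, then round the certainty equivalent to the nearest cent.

$1,174.62

E[u] = 0.37·ln(12000) + 0.63·ln(300) = 3.4753 + 3.5934 = 7.0687
CE = e^7.0687 ≈ 1174.62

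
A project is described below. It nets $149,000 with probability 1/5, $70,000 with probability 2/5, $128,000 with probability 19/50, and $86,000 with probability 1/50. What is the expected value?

$108,160

EV = 1/5 × 149000 + 2/5 × 70000 + 19/50 × 128000 + 1/50 × 86000 = 29800 + 28000 + 48640 + 1720 = 108160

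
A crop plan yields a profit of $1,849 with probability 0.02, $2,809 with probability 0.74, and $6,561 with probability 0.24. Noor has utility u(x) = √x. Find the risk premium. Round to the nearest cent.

$147.65

E[u] = 0.02·√1849 + 0.74·√2809 + 0.24·√6561 = 0.02·43 + 0.74·53 + 0.24·81 = 59.52
CE = (59.52)² = 3542.6304
Risk premium = EV − CE = 3690.28 − 3542.6304 = 147.6496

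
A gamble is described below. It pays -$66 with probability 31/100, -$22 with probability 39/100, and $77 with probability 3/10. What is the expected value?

EV = 31/100 × (-66) + 39/100 × (-22) + 3/10 × 77 = -20.46 − 8.58 + 23.1 = -5.94

-$5.94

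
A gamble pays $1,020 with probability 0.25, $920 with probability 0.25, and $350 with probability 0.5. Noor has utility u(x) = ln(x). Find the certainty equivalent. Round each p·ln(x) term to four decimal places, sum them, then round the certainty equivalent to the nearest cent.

$582.31

E[u] = 0.25·ln(1020) + 0.25·ln(920) + 0.5·ln(350) = 1.7319 + 1.7061 + 2.9290 = 6.3670
CE = e^6.3670 ≈ 582.31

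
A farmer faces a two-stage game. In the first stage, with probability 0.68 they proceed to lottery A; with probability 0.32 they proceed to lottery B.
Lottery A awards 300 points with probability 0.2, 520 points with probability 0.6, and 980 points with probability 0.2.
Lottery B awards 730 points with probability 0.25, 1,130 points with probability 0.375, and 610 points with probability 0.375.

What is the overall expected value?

653.44 points

EV(A) = 0.2 × 300 + 0.6 × 520 + 0.2 × 980 = 60 + 312 + 196 = 568
EV(B) = 0.25 × 730 + 0.375 × 1130 + 0.375 × 610 = 182.5 + 423.75 + 228.75 = 835
Overall = 0.68 × 568 + 0.32 × 835 = 386.24 + 267.2 = 653.44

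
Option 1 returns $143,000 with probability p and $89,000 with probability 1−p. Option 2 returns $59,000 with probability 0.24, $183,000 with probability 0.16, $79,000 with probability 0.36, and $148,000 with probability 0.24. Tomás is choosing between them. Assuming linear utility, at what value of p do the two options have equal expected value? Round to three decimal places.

EV(Option 2) = 0.24 × 59000 + 0.16 × 183000 + 0.36 × 79000 + 0.24 × 148000 = 14160 + 29280 + 28440 + 35520 = 107400
p·143000 + (1−p)·89000 = 107400
54000p + 89000 = 107400
p = (107400 − 89000) / 54000

p = 0.341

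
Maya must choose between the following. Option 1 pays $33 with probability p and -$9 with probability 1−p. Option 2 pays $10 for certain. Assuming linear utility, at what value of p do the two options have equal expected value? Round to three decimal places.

p = 0.452

p·33 + (1−p)·(-9) = 10
42p − 9 = 10
p = (10 + 9) / 42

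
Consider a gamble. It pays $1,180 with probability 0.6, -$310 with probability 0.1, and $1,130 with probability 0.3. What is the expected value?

EV = 0.6 × 1180 + 0.1 × (-310) + 0.3 × 1130 = 708 − 31 + 339 = 1016

$1,016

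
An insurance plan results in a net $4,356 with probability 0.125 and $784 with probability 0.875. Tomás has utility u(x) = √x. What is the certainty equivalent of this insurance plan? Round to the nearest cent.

$1,072.56

E[u] = 0.125·√4356 + 0.875·√784 = 0.125·66 + 0.875·28 = 32.75
CE = (32.75)² = 1072.5625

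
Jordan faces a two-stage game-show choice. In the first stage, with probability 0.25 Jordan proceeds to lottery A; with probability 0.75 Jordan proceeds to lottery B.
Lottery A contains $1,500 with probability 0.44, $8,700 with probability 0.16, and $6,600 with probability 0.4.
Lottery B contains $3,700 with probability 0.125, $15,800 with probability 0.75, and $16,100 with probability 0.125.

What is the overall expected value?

EV(A) = 0.44 × 1500 + 0.16 × 8700 + 0.4 × 6600 = 660 + 1392 + 2640 = 4692
EV(B) = 0.125 × 3700 + 0.75 × 15800 + 0.125 × 16100 = 462.5 + 11850 + 2012.5 = 14325
Overall = 0.25 × 4692 + 0.75 × 14325 = 1173 + 10743.75 = 11916.75

$11,916.75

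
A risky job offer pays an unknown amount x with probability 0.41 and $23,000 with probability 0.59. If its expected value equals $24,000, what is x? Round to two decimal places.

x = $25,439.02

0.41·x + 0.59·23000 = 24000
0.41·x = 24000 − 13570 = 10430
x = 10430 / 0.41 = 25439.0244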